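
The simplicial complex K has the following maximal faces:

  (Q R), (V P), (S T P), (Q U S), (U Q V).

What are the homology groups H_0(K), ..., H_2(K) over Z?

H_0 ≅ Z,  H_1 ≅ Z,  H_2 = 0.

Fix the vertex order P < Q < R < S < T < U < V and write every simplex with vertices in increasing order. Then dim K = 2 and the simplices of K are:

  0-simplices (7): P, Q, R, S, T, U, V
  1-simplices (10): PS, PT, PV, QR, QS, QU, QV, ST, SU, UV
  2-simplices (3): PST, QSU, QUV

Hence C_0 ≅ Z^7, C_1 ≅ Z^10, C_2 ≅ Z^3.

Boundary ∂_1: C_1 → C_0 sends each edge [p,q] (with p < q) to q − p.
The 7×10 boundary matrix has rank 6 and Smith normal form diag(1,1,1,1,1,1).

The boundary map ∂_2: C_2 → C_1 acts by ∂[p,q,r] = [q,r] − [p,r] + [p,q]. For instance
  ∂PST = ST − PT + PS,
  ∂QUV = UV − QV + QU.
The 10×3 boundary matrix has rank 3 and Smith normal form diag(1,1,1).

From H_k ≅ ker(∂_k) / im(∂_{k+1}) we obtain:

  H_0: rank C_0 − rank ∂_1 = 7 − 6 = 1, and the invariant factors of ∂_1 are all 1, so H_0 ≅ Z.
  H_1: rank ker ∂_1 − rank ∂_2 = (10 − 6) − 3 = 1, and the invariant factors of ∂_2 are all 1, so H_1 ≅ Z.
  H_2: rank ker ∂_2 − rank ∂_3 = (3 − 3) − 0 = 0, and there is no ∂_3, so H_2 ≅ 0.

As a check, the Euler characteristic is 7 − 10 + 3 = 0, which agrees with 1 − 1 + 0 = 0.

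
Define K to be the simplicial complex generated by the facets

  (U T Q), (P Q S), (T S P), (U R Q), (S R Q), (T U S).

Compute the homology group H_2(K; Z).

Fix the vertex order P < Q < R < S < T < U and write every simplex with vertices in increasing order. Then dim K = 2 and the simplices of K are:

  0-simplices (6): P, Q, R, S, T, U
  1-simplices (12): PQ, PS, PT, QR, QS, QT, QU, RS, RU, ST, SU, TU
  2-simplices (6): PQS, PST, QRS, QRU, QTU, STU

giving chain groups C_0 ≅ Z^6, C_1 ≅ Z^12, C_2 ≅ Z^6.

∂_1: C_1 → C_0 maps an edge to its endpoints' difference, ∂[p,q] = q − p. For instance
  ∂PS = S − P.
This gives a 6×12 integer matrix of rank 5; reducing to Smith normal form yields diagonal entries (1,1,1,1,1).

∂_2: C_2 → C_1 sends each 2-simplex [p,q,r] to [q,r] − [p,r] + [p,q]. For instance
  ∂QRU = RU − QU + QR,
  ∂QRS = RS − QS + QR.
The 12×6 boundary matrix has rank 6 and Smith normal form diag(1,1,1,1,1,1).

From H_k ≅ ker(∂_k) / im(∂_{k+1}) we obtain:

  H_2: rank ker ∂_2 − rank ∂_3 = (6 − 6) − 0 = 0, and there is no ∂_3, so H_2 = 0.

H_2 = 0.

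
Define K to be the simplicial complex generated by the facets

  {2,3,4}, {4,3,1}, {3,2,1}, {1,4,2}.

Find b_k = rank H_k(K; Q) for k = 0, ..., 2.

Take the total order 1 < 2 < 3 < 4 on the vertex set. Then K (dimension 2) consists of the simplices:

  0-simplices (4): [1], [2], [3], [4]
  1-simplices (6): [1,2], [1,3], [1,4], [2,3], [2,4], [3,4]
  2-simplices (4): [1,2,3], [1,2,4], [1,3,4], [2,3,4]

giving chain groups C_0 ≅ Z^4, C_1 ≅ Z^6, C_2 ≅ Z^4.

Boundary ∂_1: C_1 → C_0 sends each edge [p,q] (with p < q) to q − p. For instance
  ∂[1,2] = [2] − [1].
As a 4×6 matrix over Z this has rank 3, with invariant factors (1,1,1).

The boundary map ∂_2: C_2 → C_1 sends each 2-simplex [p,q,r] to [q,r] − [p,r] + [p,q]. For instance
  ∂[1,3,4] = [3,4] − [1,4] + [1,3],
  ∂[1,2,4] = [2,4] − [1,4] + [1,2].
As a 6×4 matrix over Z this has rank 3, with invariant factors (1,1,1).

Computing H_k = (kernel of ∂_k) / (image of ∂_{k+1}):

  H_0: rank C_0 − rank ∂_1 = 4 − 3 = 1, and the invariant factors of ∂_1 are all 1, so H_0 ≅ Z.
  H_1: rank ker ∂_1 − rank ∂_2 = (6 − 3) − 3 = 0, and the invariant factors of ∂_2 are all 1, so H_1 ≅ 0.
  H_2: rank ker ∂_2 − rank ∂_3 = (4 − 3) − 0 = 1, and there is no ∂_3, so H_2 ≅ Z.

As a check, the Euler characteristic is 4 − 6 + 4 = 2, which agrees with 1 − 0 + 1 = 2.

Hence the Betti numbers are b_0 = 1, b_1 = 0, b_2 = 1.

b_0 = 1, b_1 = 0, b_2 = 1.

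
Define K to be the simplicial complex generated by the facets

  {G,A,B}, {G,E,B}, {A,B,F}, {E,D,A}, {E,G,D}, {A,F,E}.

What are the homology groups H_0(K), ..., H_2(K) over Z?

Order the vertices as A < B < D < E < F < G. Listing each simplex with vertices in this order, K has dimension 2 with simplices:

  0-simplices (6): A, B, D, E, F, G
  1-simplices (12): AB, AD, AE, AF, AG, BE, BF, BG, DE, DG, EF, EG
  2-simplices (6): ABF, ABG, ADE, AEF, BEG, DEG

so the chain groups are C_0 ≅ Z^6, C_1 ≅ Z^12, C_2 ≅ Z^6.

Boundary ∂_1: C_1 → C_0 maps an edge to its endpoints' difference, ∂[p,q] = q − p. For instance
  ∂AG = G − A.
The 6×12 boundary matrix has rank 5 and Smith normal form diag(1,1,1,1,1).

The boundary map ∂_2: C_2 → C_1 maps a triangle to the signed sum of its edges. For instance
  ∂ADE = DE − AE + AD,
  ∂BEG = EG − BG + BE.
The 12×6 boundary matrix has rank 6 and Smith normal form diag(1,1,1,1,1,1).

Computing H_k = (kernel of ∂_k) / (image of ∂_{k+1}):

  H_0: rank C_0 − rank ∂_1 = 6 − 5 = 1, and the invariant factors of ∂_1 are all 1, so H_0 ≅ Z.
  H_1: rank ker ∂_1 − rank ∂_2 = (12 − 5) − 6 = 1, and the invariant factors of ∂_2 are all 1, so H_1 ≅ Z.
  H_2: rank ker ∂_2 − rank ∂_3 = (6 − 6) − 0 = 0, and there is no ∂_3, so H_2 ≅ 0.

(K is a triangulation of the cylinder S^1 x I.)

H_0 ≅ Z,  H_1 ≅ Z,  H_2 = 0.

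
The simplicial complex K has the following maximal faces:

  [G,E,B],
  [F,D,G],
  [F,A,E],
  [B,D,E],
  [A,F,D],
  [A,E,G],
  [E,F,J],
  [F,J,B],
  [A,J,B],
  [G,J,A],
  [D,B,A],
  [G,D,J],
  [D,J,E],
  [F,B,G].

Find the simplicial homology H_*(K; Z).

H_0 ≅ Z,  H_1 ≅ Z^2,  H_2 ≅ Z.

We work with the vertex ordering A < B < D < E < F < G < J. The simplices of K, each written with vertices in increasing order, are:

  0-simplices (7): A, B, D, E, F, G, J
  1-simplices (21): AB, AD, AE, AF, AG, AJ, BD, BE, BF, BG, BJ, DE, DF, DG, DJ, EF, EG, EJ, FG, FJ, GJ
  2-simplices (14): ABD, ABJ, ADF, AEF, AEG, AGJ, BDE, BEG, BFG, BFJ, DEJ, DFG, DGJ, EFJ

Hence C_0 ≅ Z^7, C_1 ≅ Z^21, C_2 ≅ Z^14.

∂_1: C_1 → C_0 maps an edge to its endpoints' difference, ∂[p,q] = q − p. For instance
  ∂EF = F − E.
This gives a 7×21 integer matrix of rank 6; reducing to Smith normal form yields diagonal entries (1,1,1,1,1,1).

∂_2: C_2 → C_1 sends each 2-simplex [p,q,r] to [q,r] − [p,r] + [p,q]. For instance
  ∂DGJ = GJ − DJ + DG,
  ∂DFG = FG − DG + DF.
As a 21×14 matrix over Z this has rank 13, with invariant factors (1,1,1,1,1,1,1,1,1,1,1,1,1).

Computing H_k = (kernel of ∂_k) / (image of ∂_{k+1}):

  H_0: rank C_0 − rank ∂_1 = 7 − 6 = 1, and the invariant factors of ∂_1 are all 1, so H_0 = Z.
  H_1: rank ker ∂_1 − rank ∂_2 = (21 − 6) − 13 = 2, and the invariant factors of ∂_2 are all 1, so H_1 = Z^2.
  H_2: rank ker ∂_2 − rank ∂_3 = (14 − 13) − 0 = 1, and there is no ∂_3, so H_2 = Z.

As a check, the Euler characteristic is 7 − 21 + 14 = 0, which agrees with 1 − 2 + 1 = 0.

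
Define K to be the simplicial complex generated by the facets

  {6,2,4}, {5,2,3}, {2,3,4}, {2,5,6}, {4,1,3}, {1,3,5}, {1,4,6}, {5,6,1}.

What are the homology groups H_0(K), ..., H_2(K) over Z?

Fix the vertex order 1 < 2 < 3 < 4 < 5 < 6 and write every simplex with vertices in increasing order. Then dim K = 2 and the simplices of K are:

  0-simplices (6): [1], [2], [3], [4], [5], [6]
  1-simplices (12): [1,3], [1,4], [1,5], [1,6], [2,3], [2,4], [2,5], [2,6], [3,4], [3,5], [4,6], [5,6]
  2-simplices (8): [1,3,4], [1,3,5], [1,4,6], [1,5,6], [2,3,4], [2,3,5], [2,4,6], [2,5,6]

so the chain groups are C_0 ≅ Z^6, C_1 ≅ Z^12, C_2 ≅ Z^8.

∂_1: C_1 → C_0 sends each edge [p,q] (with p < q) to q − p. For instance
  ∂[2,3] = [3] − [2].
As a 6×12 matrix over Z this has rank 5, with invariant factors (1,1,1,1,1).

The boundary map ∂_2: C_2 → C_1 maps a triangle to the signed sum of its edges. For instance
  ∂[2,5,6] = [5,6] − [2,6] + [2,5],
  ∂[1,5,6] = [5,6] − [1,6] + [1,5].
As a 12×8 matrix over Z this has rank 7, with invariant factors (1,1,1,1,1,1,1).

Reading off H_k = ker ∂_k / im ∂_{k+1}:

  H_0: rank C_0 − rank ∂_1 = 6 − 5 = 1, and the invariant factors of ∂_1 are all 1, so H_0 ≅ Z.
  H_1: rank ker ∂_1 − rank ∂_2 = (12 − 5) − 7 = 0, and the invariant factors of ∂_2 are all 1, so H_1 ≅ 0.
  H_2: rank ker ∂_2 − rank ∂_3 = (8 − 7) − 0 = 1, and there is no ∂_3, so H_2 ≅ Z.

(K is a triangulation of the 2-sphere S^2.)

H_0 = Z,  H_1 = 0,  H_2 = Z.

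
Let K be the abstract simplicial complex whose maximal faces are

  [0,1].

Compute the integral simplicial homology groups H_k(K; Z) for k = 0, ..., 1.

H_0 ≅ Z,  H_1 = 0.

Take the total order 0 < 1 on the vertex set. Then K (dimension 1) consists of the simplices:

  0-simplices (2): [0], [1]
  1-simplices (1): [0,1]

so the chain groups are C_0 ≅ Z^2, C_1 ≅ Z^1.

Boundary ∂_1: C_1 → C_0 is given by ∂[p,q] = [q] − [p]. For instance
  ∂[0,1] = [1] − [0].
The resulting 2×1 matrix has rank 1, and its Smith normal form has invariant factors (1).

From H_k ≅ ker(∂_k) / im(∂_{k+1}) we obtain:

  H_0: rank C_0 − rank ∂_1 = 2 − 1 = 1, and the invariant factors of ∂_1 are all 1, so H_0 ≅ Z.
  H_1: rank ker ∂_1 − rank ∂_2 = (1 − 1) − 0 = 0, and there is no ∂_2, so H_1 ≅ 0.

As a check, the Euler characteristic is 2 − 1 = 1, which agrees with 1 − 0 = 1.
(K is a triangulation of the 1-simplex.)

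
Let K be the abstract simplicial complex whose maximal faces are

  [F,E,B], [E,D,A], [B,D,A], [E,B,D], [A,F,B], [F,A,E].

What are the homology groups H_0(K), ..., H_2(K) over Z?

H_0 = Z,  H_1 = 0,  H_2 = Z.

Take the total order A < B < D < E < F on the vertex set. Then K (dimension 2) consists of the simplices:

  0-simplices (5): A, B, D, E, F
  1-simplices (9): AB, AD, AE, AF, BD, BE, BF, DE, EF
  2-simplices (6): ABD, ABF, ADE, AEF, BDE, BEF

so the chain groups are C_0 ≅ Z^5, C_1 ≅ Z^9, C_2 ≅ Z^6.

The boundary map ∂_1: C_1 → C_0 is given by ∂[p,q] = [q] − [p].
The resulting 5×9 matrix has rank 4, and its Smith normal form has invariant factors (1,1,1,1).

The boundary map ∂_2: C_2 → C_1 sends each 2-simplex [p,q,r] to [q,r] − [p,r] + [p,q]. For instance
  ∂AEF = EF − AF + AE,
  ∂BEF = EF − BF + BE.
As a 9×6 matrix over Z this has rank 5, with invariant factors (1,1,1,1,1).

Now H_k = ker ∂_k / im ∂_{k+1}, so:

  H_0: rank C_0 − rank ∂_1 = 5 − 4 = 1, and the invariant factors of ∂_1 are all 1, so H_0 = Z.
  H_1: rank ker ∂_1 − rank ∂_2 = (9 − 4) − 5 = 0, and the invariant factors of ∂_2 are all 1, so H_1 = 0.
  H_2: rank ker ∂_2 − rank ∂_3 = (6 − 5) − 0 = 1, and there is no ∂_3, so H_2 = Z.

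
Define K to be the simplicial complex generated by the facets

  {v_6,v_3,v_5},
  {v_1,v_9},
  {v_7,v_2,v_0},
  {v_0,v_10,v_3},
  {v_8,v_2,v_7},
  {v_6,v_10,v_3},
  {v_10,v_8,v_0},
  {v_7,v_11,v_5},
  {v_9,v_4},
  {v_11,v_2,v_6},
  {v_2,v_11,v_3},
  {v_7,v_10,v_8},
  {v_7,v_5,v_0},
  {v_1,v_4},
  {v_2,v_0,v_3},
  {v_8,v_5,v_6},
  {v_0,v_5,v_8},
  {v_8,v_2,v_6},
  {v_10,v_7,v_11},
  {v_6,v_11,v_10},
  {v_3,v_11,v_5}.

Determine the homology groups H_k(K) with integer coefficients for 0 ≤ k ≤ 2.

Order the vertices as v_0 < v_1 < v_2 < v_3 < v_4 < v_5 < v_6 < v_7 < v_8 < v_9 < v_10 < v_11. Listing each simplex with vertices in this order, K has dimension 2 with simplices:

  0-simplices (12): [v_0], [v_1], [v_2], [v_3], [v_4], [v_5], [v_6], [v_7], [v_8], [v_9], [v_10], [v_11]
  1-simplices (30): (30 of them)
  2-simplices (18): (18 of them)

Hence C_0 ≅ Z^12, C_1 ≅ Z^30, C_2 ≅ Z^18.

∂_1: C_1 → C_0 is given by ∂[p,q] = [q] − [p]. For instance
  ∂[v_2,v_3] = [v_3] − [v_2].
As a 12×30 matrix over Z this has rank 10, with invariant factors (1,1,1,1,1,1,1,1,1,1).

Boundary ∂_2: C_2 → C_1 acts by ∂[p,q,r] = [q,r] − [p,r] + [p,q]. For instance
  ∂[v_6,v_10,v_11] = [v_10,v_11] − [v_6,v_11] + [v_6,v_10],
  ∂[v_2,v_6,v_8] = [v_6,v_8] − [v_2,v_8] + [v_2,v_6].
This gives a 30×18 integer matrix of rank 18; reducing to Smith normal form yields diagonal entries (1,1,1,1,1,1,1,1,1,1,1,1,1,1,1,1,1,2).

From H_k ≅ ker(∂_k) / im(∂_{k+1}) we obtain:

  H_0: rank C_0 − rank ∂_1 = 12 − 10 = 2, and the invariant factors of ∂_1 are all 1, so H_0 = Z^2.
  H_1: rank ker ∂_1 − rank ∂_2 = (30 − 10) − 18 = 2, and ∂_2 has invariant factor 2 > 1, so H_1 = Z^2 ⊕ Z/2.
  H_2: rank ker ∂_2 − rank ∂_3 = (18 − 18) − 0 = 0, and there is no ∂_3, so H_2 = 0.

H_0 = Z^2,  H_1 = Z^2 ⊕ Z/2,  H_2 = 0.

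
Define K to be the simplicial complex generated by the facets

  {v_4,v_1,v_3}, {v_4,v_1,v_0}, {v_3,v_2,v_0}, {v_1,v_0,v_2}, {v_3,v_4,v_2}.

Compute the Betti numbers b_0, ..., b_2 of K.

Fix the vertex order v_0 < v_1 < v_2 < v_3 < v_4 and write every simplex with vertices in increasing order. Then dim K = 2 and the simplices of K are:

  0-simplices (5): [v_0], [v_1], [v_2], [v_3], [v_4]
  1-simplices (10): [v_0,v_1], [v_0,v_2], [v_0,v_3], [v_0,v_4], [v_1,v_2], [v_1,v_3], [v_1,v_4], [v_2,v_3], [v_2,v_4], [v_3,v_4]
  2-simplices (5): [v_0,v_1,v_2], [v_0,v_1,v_4], [v_0,v_2,v_3], [v_1,v_3,v_4], [v_2,v_3,v_4]

Hence C_0 ≅ Z^5, C_1 ≅ Z^10, C_2 ≅ Z^5.

Boundary ∂_1: C_1 → C_0 maps an edge to its endpoints' difference, ∂[p,q] = q − p.
As a 5×10 matrix over Z this has rank 4, with invariant factors (1,1,1,1).

∂_2: C_2 → C_1 maps a triangle to the signed sum of its edges. For instance
  ∂[v_0,v_1,v_2] = [v_1,v_2] − [v_0,v_2] + [v_0,v_1],
  ∂[v_0,v_1,v_4] = [v_1,v_4] − [v_0,v_4] + [v_0,v_1].
As a 10×5 matrix over Z this has rank 5, with invariant factors (1,1,1,1,1).

Reading off H_k = ker ∂_k / im ∂_{k+1}:

  H_0: rank C_0 − rank ∂_1 = 5 − 4 = 1, and the invariant factors of ∂_1 are all 1, so H_0 ≅ Z.
  H_1: rank ker ∂_1 − rank ∂_2 = (10 − 4) − 5 = 1, and the invariant factors of ∂_2 are all 1, so H_1 ≅ Z.
  H_2: rank ker ∂_2 − rank ∂_3 = (5 − 5) − 0 = 0, and there is no ∂_3, so H_2 ≅ 0.

Hence the Betti numbers are b_0 = 1, b_1 = 1, b_2 = 0.

b_0 = 1, b_1 = 1, b_2 = 0.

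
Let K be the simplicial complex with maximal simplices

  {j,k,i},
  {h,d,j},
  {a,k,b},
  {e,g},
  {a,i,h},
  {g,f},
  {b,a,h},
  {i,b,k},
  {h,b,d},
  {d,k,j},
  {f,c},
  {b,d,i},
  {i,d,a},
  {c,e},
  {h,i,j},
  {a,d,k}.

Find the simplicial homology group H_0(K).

H_0 ≅ Z^2.

Take the total order a < b < c < d < e < f < g < h < i < j < k on the vertex set. Then K (dimension 2) consists of the simplices:

  0-simplices (11): a, b, c, d, e, f, g, h, i, j, k
  1-simplices (22): ab, ad, ah, ai, ak, bd, bh, bi, bk, ce, cf, dh, di, dj, dk, eg, fg, hi, hj, ij, ik, jk
  2-simplices (12): abh, abk, adi, adk, ahi, bdh, bdi, bik, dhj, djk, hij, ijk

giving chain groups C_0 ≅ Z^11, C_1 ≅ Z^22, C_2 ≅ Z^12.

∂_1: C_1 → C_0 maps an edge to its endpoints' difference, ∂[p,q] = q − p.
The resulting 11×22 matrix has rank 9, and its Smith normal form has invariant factors (1,1,1,1,1,1,1,1,1).

The boundary map ∂_2: C_2 → C_1 sends each 2-simplex [p,q,r] to [q,r] − [p,r] + [p,q]. For instance
  ∂bdi = di − bi + bd,
  ∂djk = jk − dk + dj.
This gives a 22×12 integer matrix of rank 12; reducing to Smith normal form yields diagonal entries (1,1,1,1,1,1,1,1,1,1,1,2).

Reading off H_k = ker ∂_k / im ∂_{k+1}:

  H_0: rank C_0 − rank ∂_1 = 11 − 9 = 2, and the invariant factors of ∂_1 are all 1, so H_0 = Z^2.

(K is a triangulation of the disjoint union of the circle S^1 and the real projective plane RP^2.)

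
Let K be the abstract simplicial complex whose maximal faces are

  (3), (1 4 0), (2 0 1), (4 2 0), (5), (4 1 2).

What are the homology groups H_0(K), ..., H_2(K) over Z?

Order the vertices as 0 < 1 < 2 < 3 < 4 < 5. Listing each simplex with vertices in this order, K has dimension 2 with simplices:

  0-simplices (6): [0], [1], [2], [3], [4], [5]
  1-simplices (6): [0,1], [0,2], [0,4], [1,2], [1,4], [2,4]
  2-simplices (4): [0,1,2], [0,1,4], [0,2,4], [1,2,4]

Hence C_0 ≅ Z^6, C_1 ≅ Z^6, C_2 ≅ Z^4.

∂_1: C_1 → C_0 sends each edge [p,q] (with p < q) to q − p. For instance
  ∂[1,2] = [2] − [1].
The 6×6 boundary matrix has rank 3 and Smith normal form diag(1,1,1).

The boundary map ∂_2: C_2 → C_1 sends each 2-simplex [p,q,r] to [q,r] − [p,r] + [p,q]. For instance
  ∂[1,2,4] = [2,4] − [1,4] + [1,2],
  ∂[0,1,4] = [1,4] − [0,4] + [0,1].
The 6×4 boundary matrix has rank 3 and Smith normal form diag(1,1,1).

Computing H_k = (kernel of ∂_k) / (image of ∂_{k+1}):

  H_0: rank C_0 − rank ∂_1 = 6 − 3 = 3, and the invariant factors of ∂_1 are all 1, so H_0 = Z^3.
  H_1: rank ker ∂_1 − rank ∂_2 = (6 − 3) − 3 = 0, and the invariant factors of ∂_2 are all 1, so H_1 = 0.
  H_2: rank ker ∂_2 − rank ∂_3 = (4 − 3) − 0 = 1, and there is no ∂_3, so H_2 = Z.

As a check, the Euler characteristic is 6 − 6 + 4 = 4, which agrees with 3 − 0 + 1 = 4.

H_0 = Z^3,  H_1 = 0,  H_2 = Z.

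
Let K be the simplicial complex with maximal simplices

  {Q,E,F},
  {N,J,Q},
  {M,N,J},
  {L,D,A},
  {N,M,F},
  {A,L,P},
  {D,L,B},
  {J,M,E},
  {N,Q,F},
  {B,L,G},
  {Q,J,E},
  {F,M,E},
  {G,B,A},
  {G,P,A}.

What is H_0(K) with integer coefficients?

H_0 = Z^2.

We work with the vertex ordering A < B < D < E < F < G < J < L < M < N < P < Q. The simplices of K, each written with vertices in increasing order, are:

  0-simplices (12): A, B, D, E, F, G, J, L, M, N, P, Q
  1-simplices (24): AB, AD, AG, AL, AP, BD, BG, BL, DL, EF, EJ, EM, EQ, FM, FN, FQ, GL, GP, JM, JN, JQ, LP, MN, NQ
  2-simplices (14): ABG, ADL, AGP, ALP, BDL, BGL, EFM, EFQ, EJM, EJQ, FMN, FNQ, JMN, JNQ

Hence C_0 ≅ Z^12, C_1 ≅ Z^24, C_2 ≅ Z^14.

The boundary map ∂_1: C_1 → C_0 maps an edge to its endpoints' difference, ∂[p,q] = q − p.
As a 12×24 matrix over Z this has rank 10, with invariant factors (1,1,1,1,1,1,1,1,1,1).

The boundary map ∂_2: C_2 → C_1 maps a triangle to the signed sum of its edges. For instance
  ∂JMN = MN − JN + JM,
  ∂JNQ = NQ − JQ + JN.
As a 24×14 matrix over Z this has rank 13, with invariant factors (1,1,1,1,1,1,1,1,1,1,1,1,1).

Now H_k = ker ∂_k / im ∂_{k+1}, so:

  H_0: rank C_0 − rank ∂_1 = 12 − 10 = 2, and the invariant factors of ∂_1 are all 1, so H_0 ≅ Z^2.

(K is a triangulation of the disjoint union of the 2-sphere S^2 and the cylinder S^1 x I.)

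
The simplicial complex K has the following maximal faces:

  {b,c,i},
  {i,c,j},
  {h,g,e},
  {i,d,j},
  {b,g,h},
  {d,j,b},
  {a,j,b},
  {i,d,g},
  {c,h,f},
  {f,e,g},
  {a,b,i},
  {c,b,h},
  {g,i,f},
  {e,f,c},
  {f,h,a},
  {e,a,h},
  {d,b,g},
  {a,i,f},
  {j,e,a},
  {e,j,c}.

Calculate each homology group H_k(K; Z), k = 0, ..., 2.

K has 10 vertices, 30 edges, 20 triangles.
rank ∂_0 = 0, rank ∂_1 = 9 ⇒ b_0 = 10 − 0 − 9 = 1; all invariant factors of ∂_1 are 1 so no torsion. So H_0 = Z.
rank ∂_1 = 9, rank ∂_2 = 20 ⇒ b_1 = 30 − 9 − 20 = 1; ∂_2 has invariant factor(s) [2] giving torsion. So H_1 = Z × Z/2.
rank ∂_2 = 20, rank ∂_3 = 0 ⇒ b_2 = 20 − 20 − 0 = 0. So H_2 = 0.

H_0 = Z,  H_1 = Z × Z/2,  H_2 = 0.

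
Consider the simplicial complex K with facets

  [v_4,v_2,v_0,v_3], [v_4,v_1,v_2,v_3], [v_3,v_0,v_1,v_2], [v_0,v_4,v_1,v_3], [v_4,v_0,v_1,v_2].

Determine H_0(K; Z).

Order the vertices as v_0 < v_1 < v_2 < v_3 < v_4. Listing each simplex with vertices in this order, K has dimension 3 with simplices:

  0-simplices (5): [v_0], [v_1], [v_2], [v_3], [v_4]
  1-simplices (10): [v_0,v_1], [v_0,v_2], [v_0,v_3], [v_0,v_4], [v_1,v_2], [v_1,v_3], [v_1,v_4], [v_2,v_3], [v_2,v_4], [v_3,v_4]
  2-simplices (10): [v_0,v_1,v_2], [v_0,v_1,v_3], [v_0,v_1,v_4], [v_0,v_2,v_3], [v_0,v_2,v_4], [v_0,v_3,v_4], [v_1,v_2,v_3], [v_1,v_2,v_4], [v_1,v_3,v_4], [v_2,v_3,v_4]
  3-simplices (5): [v_0,v_1,v_2,v_3], [v_0,v_1,v_2,v_4], [v_0,v_1,v_3,v_4], [v_0,v_2,v_3,v_4], [v_1,v_2,v_3,v_4]

Hence C_0 ≅ Z^5, C_1 ≅ Z^10, C_2 ≅ Z^10, C_3 ≅ Z^5.

Boundary ∂_1: C_1 → C_0 sends each edge [p,q] (with p < q) to q − p.
As a 5×10 matrix over Z this has rank 4, with invariant factors (1,1,1,1).

The boundary map ∂_2: C_2 → C_1 sends each 2-simplex [p,q,r] to [q,r] − [p,r] + [p,q]. For instance
  ∂[v_0,v_2,v_4] = [v_2,v_4] − [v_0,v_4] + [v_0,v_2],
  ∂[v_0,v_1,v_4] = [v_1,v_4] − [v_0,v_4] + [v_0,v_1].
As a 10×10 matrix over Z this has rank 6, with invariant factors (1,1,1,1,1,1).

∂_3: C_3 → C_2 sends each 3-simplex σ to the alternating sum Σ_i (−1)^i (σ with its i-th vertex removed). For instance
  ∂[v_0,v_1,v_2,v_3] = [v_1,v_2,v_3] − [v_0,v_2,v_3] + [v_0,v_1,v_3] − [v_0,v_1,v_2],
  ∂[v_0,v_2,v_3,v_4] = [v_2,v_3,v_4] − [v_0,v_3,v_4] + [v_0,v_2,v_4] − [v_0,v_2,v_3].
The resulting 10×5 matrix has rank 4, and its Smith normal form has invariant factors (1,1,1,1).

Now H_k = ker ∂_k / im ∂_{k+1}, so:

  H_0: rank C_0 − rank ∂_1 = 5 − 4 = 1, and the invariant factors of ∂_1 are all 1, so H_0 ≅ Z.

(K is a triangulation of the 3-sphere S^3.)

H_0 ≅ Z.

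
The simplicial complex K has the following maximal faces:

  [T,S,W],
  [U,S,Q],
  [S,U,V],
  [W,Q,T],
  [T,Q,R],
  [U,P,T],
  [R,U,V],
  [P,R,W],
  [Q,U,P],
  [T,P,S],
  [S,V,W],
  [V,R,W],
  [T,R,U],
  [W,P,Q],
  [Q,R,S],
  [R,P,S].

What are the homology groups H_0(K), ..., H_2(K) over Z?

H_0 = Z,  H_1 = Z^2,  H_2 = Z.

Fix the vertex order P < Q < R < S < T < U < V < W and write every simplex with vertices in increasing order. Then dim K = 2 and the simplices of K are:

  0-simplices (8): P, Q, R, S, T, U, V, W
  1-simplices (24): PQ, PR, PS, PT, PU, PW, QR, QS, QT, QU, QW, RS, RT, RU, RV, RW, ST, SU, SV, SW, TU, TW, UV, VW
  2-simplices (16): PQU, PQW, PRS, PRW, PST, PTU, QRS, QRT, QSU, QTW, RTU, RUV, RVW, STW, SUV, SVW

Hence C_0 ≅ Z^8, C_1 ≅ Z^24, C_2 ≅ Z^16.

∂_1: C_1 → C_0 maps an edge to its endpoints' difference, ∂[p,q] = q − p.
The 8×24 boundary matrix has rank 7 and Smith normal form diag(1,1,1,1,1,1,1).

∂_2: C_2 → C_1 sends each 2-simplex [p,q,r] to [q,r] − [p,r] + [p,q]. For instance
  ∂QSU = SU − QU + QS,
  ∂QRS = RS − QS + QR.
This gives a 24×16 integer matrix of rank 15; reducing to Smith normal form yields diagonal entries (1,1,1,1,1,1,1,1,1,1,1,1,1,1,1).

Computing H_k = (kernel of ∂_k) / (image of ∂_{k+1}):

  H_0: rank C_0 − rank ∂_1 = 8 − 7 = 1, and the invariant factors of ∂_1 are all 1, so H_0 = Z.
  H_1: rank ker ∂_1 − rank ∂_2 = (24 − 7) − 15 = 2, and the invariant factors of ∂_2 are all 1, so H_1 = Z^2.
  H_2: rank ker ∂_2 − rank ∂_3 = (16 − 15) − 0 = 1, and there is no ∂_3, so H_2 = Z.

(K is a triangulation of the torus T^2.)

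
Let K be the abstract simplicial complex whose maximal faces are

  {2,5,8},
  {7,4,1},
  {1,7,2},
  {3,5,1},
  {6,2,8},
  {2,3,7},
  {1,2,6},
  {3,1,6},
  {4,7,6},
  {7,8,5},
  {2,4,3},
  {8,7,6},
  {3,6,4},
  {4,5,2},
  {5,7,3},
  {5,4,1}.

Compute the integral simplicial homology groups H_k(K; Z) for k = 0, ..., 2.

H_0 ≅ Z,  H_1 ≅ Z^2,  H_2 ≅ Z.

Take the total order 1 < 2 < 3 < 4 < 5 < 6 < 7 < 8 on the vertex set. Then K (dimension 2) consists of the simplices:

  0-simplices (8): [1], [2], [3], [4], [5], [6], [7], [8]
  1-simplices (24): (24 of them)
  2-simplices (16): [1,2,6], [1,2,7], [1,3,5], [1,3,6], [1,4,5], [1,4,7], [2,3,4], [2,3,7], [2,4,5], [2,5,8], [2,6,8], [3,4,6], [3,5,7], [4,6,7], [5,7,8], [6,7,8]

giving chain groups C_0 ≅ Z^8, C_1 ≅ Z^24, C_2 ≅ Z^16.

∂_1: C_1 → C_0 maps an edge to its endpoints' difference, ∂[p,q] = q − p. For instance
  ∂[1,7] = [7] − [1].
The 8×24 boundary matrix has rank 7 and Smith normal form diag(1,1,1,1,1,1,1).

∂_2: C_2 → C_1 maps a triangle to the signed sum of its edges. For instance
  ∂[5,7,8] = [7,8] − [5,8] + [5,7],
  ∂[2,6,8] = [6,8] − [2,8] + [2,6].
As a 24×16 matrix over Z this has rank 15, with invariant factors (1,1,1,1,1,1,1,1,1,1,1,1,1,1,1).

Now H_k = ker ∂_k / im ∂_{k+1}, so:

  H_0: rank C_0 − rank ∂_1 = 8 − 7 = 1, and the invariant factors of ∂_1 are all 1, so H_0 = Z.
  H_1: rank ker ∂_1 − rank ∂_2 = (24 − 7) − 15 = 2, and the invariant factors of ∂_2 are all 1, so H_1 = Z^2.
  H_2: rank ker ∂_2 − rank ∂_3 = (16 − 15) − 0 = 1, and there is no ∂_3, so H_2 = Z.

As a check, the Euler characteristic is 8 − 24 + 16 = 0, which agrees with 1 − 2 + 1 = 0.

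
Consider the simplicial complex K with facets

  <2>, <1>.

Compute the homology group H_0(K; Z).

K has 2 vertices.
rank ∂_0 = 0, rank ∂_1 = 0 ⇒ b_0 = 2 − 0 − 0 = 2. So H_0 = Z^2.

H_0 ≅ Z^2.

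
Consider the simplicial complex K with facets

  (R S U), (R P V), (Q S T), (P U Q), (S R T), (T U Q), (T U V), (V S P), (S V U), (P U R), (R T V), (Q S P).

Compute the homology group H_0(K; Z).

Take the total order P < Q < R < S < T < U < V on the vertex set. Then K (dimension 2) consists of the simplices:

  0-simplices (7): P, Q, R, S, T, U, V
  1-simplices (18): PQ, PR, PS, PU, PV, QS, QT, QU, RS, RT, RU, RV, ST, SU, SV, TU, TV, UV
  2-simplices (12): PQS, PQU, PRU, PRV, PSV, QST, QTU, RST, RSU, RTV, SUV, TUV

giving chain groups C_0 ≅ Z^7, C_1 ≅ Z^18, C_2 ≅ Z^12.

Boundary ∂_1: C_1 → C_0 is given by ∂[p,q] = [q] − [p]. For instance
  ∂QT = T − Q.
As a 7×18 matrix over Z this has rank 6, with invariant factors (1,1,1,1,1,1).

The boundary map ∂_2: C_2 → C_1 acts by ∂[p,q,r] = [q,r] − [p,r] + [p,q]. For instance
  ∂PQU = QU − PU + PQ,
  ∂RSU = SU − RU + RS.
The 18×12 boundary matrix has rank 12 and Smith normal form diag(1,1,1,1,1,1,1,1,1,1,1,2).

From H_k ≅ ker(∂_k) / im(∂_{k+1}) we obtain:

  H_0: rank C_0 − rank ∂_1 = 7 − 6 = 1, and the invariant factors of ∂_1 are all 1, so H_0 ≅ Z.

(K is a triangulation of the real projective plane RP^2.)

H_0 ≅ Z.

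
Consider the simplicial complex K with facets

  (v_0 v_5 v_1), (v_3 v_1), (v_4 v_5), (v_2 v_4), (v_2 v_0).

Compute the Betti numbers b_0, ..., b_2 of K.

Order the vertices as v_0 < v_1 < v_2 < v_3 < v_4 < v_5. Listing each simplex with vertices in this order, K has dimension 2 with simplices:

  0-simplices (6): [v_0], [v_1], [v_2], [v_3], [v_4], [v_5]
  1-simplices (7): [v_0,v_1], [v_0,v_2], [v_0,v_5], [v_1,v_3], [v_1,v_5], [v_2,v_4], [v_4,v_5]
  2-simplices (1): [v_0,v_1,v_5]

so the chain groups are C_0 ≅ Z^6, C_1 ≅ Z^7, C_2 ≅ Z^1.

Boundary ∂_1: C_1 → C_0 sends each edge [p,q] (with p < q) to q − p.
This gives a 6×7 integer matrix of rank 5; reducing to Smith normal form yields diagonal entries (1,1,1,1,1).

Boundary ∂_2: C_2 → C_1 sends each 2-simplex [p,q,r] to [q,r] − [p,r] + [p,q]. For instance
  ∂[v_0,v_1,v_5] = [v_1,v_5] − [v_0,v_5] + [v_0,v_1].
The 7×1 boundary matrix has rank 1 and Smith normal form diag(1).

Computing H_k = (kernel of ∂_k) / (image of ∂_{k+1}):

  H_0: rank C_0 − rank ∂_1 = 6 − 5 = 1, and the invariant factors of ∂_1 are all 1, so H_0 ≅ Z.
  H_1: rank ker ∂_1 − rank ∂_2 = (7 − 5) − 1 = 1, and the invariant factors of ∂_2 are all 1, so H_1 ≅ Z.
  H_2: rank ker ∂_2 − rank ∂_3 = (1 − 1) − 0 = 0, and there is no ∂_3, so H_2 ≅ 0.

Hence the Betti numbers are b_0 = 1, b_1 = 1, b_2 = 0.

b_0 = 1, b_1 = 1, b_2 = 0.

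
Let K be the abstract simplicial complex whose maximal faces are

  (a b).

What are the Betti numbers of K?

We work with the vertex ordering a < b. The simplices of K, each written with vertices in increasing order, are:

  0-simplices (2): a, b
  1-simplices (1): ab

giving chain groups C_0 ≅ Z^2, C_1 ≅ Z^1.

∂_1: C_1 → C_0 sends each edge [p,q] (with p < q) to q − p. For instance
  ∂ab = b − a.
As a 2×1 matrix over Z this has rank 1, with invariant factors (1).

Reading off H_k = ker ∂_k / im ∂_{k+1}:

  H_0: rank C_0 − rank ∂_1 = 2 − 1 = 1, and the invariant factors of ∂_1 are all 1, so H_0 ≅ Z.
  H_1: rank ker ∂_1 − rank ∂_2 = (1 − 1) − 0 = 0, and there is no ∂_2, so H_1 ≅ 0.

As a check, the Euler characteristic is 2 − 1 = 1, which agrees with 1 − 0 = 1.
(K is a triangulation of the 1-simplex.)

Hence the Betti numbers are b_0 = 1, b_1 = 0.

b_0 = 1, b_1 = 0.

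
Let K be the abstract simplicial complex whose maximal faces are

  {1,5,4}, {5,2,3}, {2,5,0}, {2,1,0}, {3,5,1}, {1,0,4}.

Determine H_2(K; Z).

We work with the vertex ordering 0 < 1 < 2 < 3 < 4 < 5. The simplices of K, each written with vertices in increasing order, are:

  0-simplices (6): [0], [1], [2], [3], [4], [5]
  1-simplices (12): [0,1], [0,2], [0,4], [0,5], [1,2], [1,3], [1,4], [1,5], [2,3], [2,5], [3,5], [4,5]
  2-simplices (6): [0,1,2], [0,1,4], [0,2,5], [1,3,5], [1,4,5], [2,3,5]

so the chain groups are C_0 ≅ Z^6, C_1 ≅ Z^12, C_2 ≅ Z^6.

Boundary ∂_1: C_1 → C_0 sends each edge [p,q] (with p < q) to q − p.
The resulting 6×12 matrix has rank 5, and its Smith normal form has invariant factors (1,1,1,1,1).

∂_2: C_2 → C_1 maps a triangle to the signed sum of its edges. For instance
  ∂[0,2,5] = [2,5] − [0,5] + [0,2],
  ∂[1,3,5] = [3,5] − [1,5] + [1,3].
The 12×6 boundary matrix has rank 6 and Smith normal form diag(1,1,1,1,1,1).

Now H_k = ker ∂_k / im ∂_{k+1}, so:

  H_2: rank ker ∂_2 − rank ∂_3 = (6 − 6) − 0 = 0, and there is no ∂_3, so H_2 = 0.

H_2 ≅ 0.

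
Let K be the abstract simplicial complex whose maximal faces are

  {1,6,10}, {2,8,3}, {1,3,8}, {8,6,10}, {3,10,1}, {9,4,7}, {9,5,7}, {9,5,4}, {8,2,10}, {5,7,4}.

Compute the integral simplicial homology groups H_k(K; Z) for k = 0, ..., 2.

Take the total order 1 < 2 < 3 < 4 < 5 < 6 < 7 < 8 < 9 < 10 on the vertex set. Then K (dimension 2) consists of the simplices:

  0-simplices (10): [1], [2], [3], [4], [5], [6], [7], [8], [9], [10]
  1-simplices (18): [1,3], [1,6], [1,8], [1,10], [2,3], [2,8], [2,10], [3,8], [3,10], [4,5], [4,7], [4,9], [5,7], [5,9], [6,8], [6,10], [7,9], [8,10]
  2-simplices (10): [1,3,8], [1,3,10], [1,6,10], [2,3,8], [2,8,10], [4,5,7], [4,5,9], [4,7,9], [5,7,9], [6,8,10]

so the chain groups are C_0 ≅ Z^10, C_1 ≅ Z^18, C_2 ≅ Z^10.

∂_1: C_1 → C_0 maps an edge to its endpoints' difference, ∂[p,q] = q − p. For instance
  ∂[6,8] = [8] − [6].
This gives a 10×18 integer matrix of rank 8; reducing to Smith normal form yields diagonal entries (1,1,1,1,1,1,1,1).

∂_2: C_2 → C_1 acts by ∂[p,q,r] = [q,r] − [p,r] + [p,q]. For instance
  ∂[5,7,9] = [7,9] − [5,9] + [5,7],
  ∂[2,3,8] = [3,8] − [2,8] + [2,3].
The 18×10 boundary matrix has rank 9 and Smith normal form diag(1,1,1,1,1,1,1,1,1).

Reading off H_k = ker ∂_k / im ∂_{k+1}:

  H_0: rank C_0 − rank ∂_1 = 10 − 8 = 2, and the invariant factors of ∂_1 are all 1, so H_0 = Z^2.
  H_1: rank ker ∂_1 − rank ∂_2 = (18 − 8) − 9 = 1, and the invariant factors of ∂_2 are all 1, so H_1 = Z.
  H_2: rank ker ∂_2 − rank ∂_3 = (10 − 9) − 0 = 1, and there is no ∂_3, so H_2 = Z.

H_0 ≅ Z^2,  H_1 ≅ Z,  H_2 ≅ Z.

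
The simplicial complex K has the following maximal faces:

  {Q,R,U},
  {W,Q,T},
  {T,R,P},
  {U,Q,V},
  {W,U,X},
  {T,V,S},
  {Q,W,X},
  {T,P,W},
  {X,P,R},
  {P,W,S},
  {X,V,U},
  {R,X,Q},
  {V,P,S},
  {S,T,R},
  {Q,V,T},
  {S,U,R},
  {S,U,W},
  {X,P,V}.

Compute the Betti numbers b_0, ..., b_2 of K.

b_0 = 1, b_1 = 1, b_2 = 0.

Take the total order P < Q < R < S < T < U < V < W < X on the vertex set. Then K (dimension 2) consists of the simplices:

  0-simplices (9): P, Q, R, S, T, U, V, W, X
  1-simplices (27): PR, PS, PT, PV, PW, PX, QR, QT, QU, QV, QW, QX, RS, RT, RU, RX, ST, SU, SV, SW, TV, TW, UV, UW, UX, VX, WX
  2-simplices (18): PRT, PRX, PSV, PSW, PTW, PVX, QRU, QRX, QTV, QTW, QUV, QWX, RST, RSU, STV, SUW, UVX, UWX

giving chain groups C_0 ≅ Z^9, C_1 ≅ Z^27, C_2 ≅ Z^18.

The boundary map ∂_1: C_1 → C_0 sends each edge [p,q] (with p < q) to q − p.
This gives a 9×27 integer matrix of rank 8; reducing to Smith normal form yields diagonal entries (1,1,1,1,1,1,1,1).

The boundary map ∂_2: C_2 → C_1 acts by ∂[p,q,r] = [q,r] − [p,r] + [p,q]. For instance
  ∂UVX = VX − UX + UV,
  ∂QTW = TW − QW + QT.
The 27×18 boundary matrix has rank 18 and Smith normal form diag(1,1,1,1,1,1,1,1,1,1,1,1,1,1,1,1,1,2).

From H_k ≅ ker(∂_k) / im(∂_{k+1}) we obtain:

  H_0: rank C_0 − rank ∂_1 = 9 − 8 = 1, and the invariant factors of ∂_1 are all 1, so H_0 ≅ Z.
  H_1: rank ker ∂_1 − rank ∂_2 = (27 − 8) − 18 = 1, and ∂_2 has invariant factor 2 > 1, so H_1 ≅ Z × Z/2.
  H_2: rank ker ∂_2 − rank ∂_3 = (18 − 18) − 0 = 0, and there is no ∂_3, so H_2 ≅ 0.

Hence the Betti numbers are b_0 = 1, b_1 = 1, b_2 = 0.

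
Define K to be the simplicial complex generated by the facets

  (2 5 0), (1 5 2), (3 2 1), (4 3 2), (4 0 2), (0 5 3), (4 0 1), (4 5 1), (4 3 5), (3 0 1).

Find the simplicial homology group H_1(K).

We work with the vertex ordering 0 < 1 < 2 < 3 < 4 < 5. The simplices of K, each written with vertices in increasing order, are:

  0-simplices (6): [0], [1], [2], [3], [4], [5]
  1-simplices (15): [0,1], [0,2], [0,3], [0,4], [0,5], [1,2], [1,3], [1,4], [1,5], [2,3], [2,4], [2,5], [3,4], [3,5], [4,5]
  2-simplices (10): [0,1,3], [0,1,4], [0,2,4], [0,2,5], [0,3,5], [1,2,3], [1,2,5], [1,4,5], [2,3,4], [3,4,5]

Hence C_0 ≅ Z^6, C_1 ≅ Z^15, C_2 ≅ Z^10.

Boundary ∂_1: C_1 → C_0 maps an edge to its endpoints' difference, ∂[p,q] = q − p. For instance
  ∂[0,3] = [3] − [0].
The 6×15 boundary matrix has rank 5 and Smith normal form diag(1,1,1,1,1).

Boundary ∂_2: C_2 → C_1 maps a triangle to the signed sum of its edges. For instance
  ∂[1,2,5] = [2,5] − [1,5] + [1,2],
  ∂[0,2,4] = [2,4] − [0,4] + [0,2].
The 15×10 boundary matrix has rank 10 and Smith normal form diag(1,1,1,1,1,1,1,1,1,2).

From H_k ≅ ker(∂_k) / im(∂_{k+1}) we obtain:

  H_1: rank ker ∂_1 − rank ∂_2 = (15 − 5) − 10 = 0, and ∂_2 has invariant factor 2 > 1, so H_1 = Z/2.

H_1 ≅ Z/2.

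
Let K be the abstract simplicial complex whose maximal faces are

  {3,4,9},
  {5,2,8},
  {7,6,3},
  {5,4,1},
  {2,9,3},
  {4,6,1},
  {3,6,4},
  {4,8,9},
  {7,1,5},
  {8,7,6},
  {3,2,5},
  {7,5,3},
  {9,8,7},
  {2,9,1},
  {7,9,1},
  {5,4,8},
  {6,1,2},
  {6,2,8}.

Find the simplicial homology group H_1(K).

H_1 = Z^2.

We work with the vertex ordering 1 < 2 < 3 < 4 < 5 < 6 < 7 < 8 < 9. The simplices of K, each written with vertices in increasing order, are:

  0-simplices (9): [1], [2], [3], [4], [5], [6], [7], [8], [9]
  1-simplices (27): (27 of them)
  2-simplices (18): [1,2,6], [1,2,9], [1,4,5], [1,4,6], [1,5,7], [1,7,9], [2,3,5], [2,3,9], [2,5,8], [2,6,8], [3,4,6], [3,4,9], [3,5,7], [3,6,7], [4,5,8], [4,8,9], [6,7,8], [7,8,9]

so the chain groups are C_0 ≅ Z^9, C_1 ≅ Z^27, C_2 ≅ Z^18.

∂_1: C_1 → C_0 sends each edge [p,q] (with p < q) to q − p.
This gives a 9×27 integer matrix of rank 8; reducing to Smith normal form yields diagonal entries (1,1,1,1,1,1,1,1).

∂_2: C_2 → C_1 acts by ∂[p,q,r] = [q,r] − [p,r] + [p,q]. For instance
  ∂[2,6,8] = [6,8] − [2,8] + [2,6],
  ∂[2,3,9] = [3,9] − [2,9] + [2,3].
The 27×18 boundary matrix has rank 17 and Smith normal form diag(1,1,1,1,1,1,1,1,1,1,1,1,1,1,1,1,1).

Now H_k = ker ∂_k / im ∂_{k+1}, so:

  H_1: rank ker ∂_1 − rank ∂_2 = (27 − 8) − 17 = 2, and the invariant factors of ∂_2 are all 1, so H_1 ≅ Z^2.

(K is a triangulation of the torus T^2.)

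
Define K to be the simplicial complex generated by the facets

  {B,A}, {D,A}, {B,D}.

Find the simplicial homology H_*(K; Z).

Order the vertices as A < B < D. Listing each simplex with vertices in this order, K has dimension 1 with simplices:

  0-simplices (3): A, B, D
  1-simplices (3): AB, AD, BD

giving chain groups C_0 ≅ Z^3, C_1 ≅ Z^3.

∂_1: C_1 → C_0 sends each edge [p,q] (with p < q) to q − p.
The resulting 3×3 matrix has rank 2, and its Smith normal form has invariant factors (1,1).

From H_k ≅ ker(∂_k) / im(∂_{k+1}) we obtain:

  H_0: rank C_0 − rank ∂_1 = 3 − 2 = 1, and the invariant factors of ∂_1 are all 1, so H_0 ≅ Z.
  H_1: rank ker ∂_1 − rank ∂_2 = (3 − 2) − 0 = 1, and there is no ∂_2, so H_1 ≅ Z.

As a check, the Euler characteristic is 3 − 3 = 0, which agrees with 1 − 1 = 0.
(K is a triangulation of the circle S^1.)

H_0 ≅ Z,  H_1 ≅ Z.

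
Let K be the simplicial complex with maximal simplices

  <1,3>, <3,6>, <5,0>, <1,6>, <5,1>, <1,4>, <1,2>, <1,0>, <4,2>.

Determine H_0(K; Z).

K has 7 vertices, 9 edges.
rank ∂_0 = 0, rank ∂_1 = 6 ⇒ b_0 = 7 − 0 − 6 = 1; all invariant factors of ∂_1 are 1 so no torsion. So H_0 = Z.

H_0 ≅ Z.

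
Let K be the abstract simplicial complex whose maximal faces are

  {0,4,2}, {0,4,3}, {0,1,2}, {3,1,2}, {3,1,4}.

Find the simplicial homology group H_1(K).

Take the total order 0 < 1 < 2 < 3 < 4 on the vertex set. Then K (dimension 2) consists of the simplices:

  0-simplices (5): [0], [1], [2], [3], [4]
  1-simplices (10): [0,1], [0,2], [0,3], [0,4], [1,2], [1,3], [1,4], [2,3], [2,4], [3,4]
  2-simplices (5): [0,1,2], [0,2,4], [0,3,4], [1,2,3], [1,3,4]

giving chain groups C_0 ≅ Z^5, C_1 ≅ Z^10, C_2 ≅ Z^5.

∂_1: C_1 → C_0 sends each edge [p,q] (with p < q) to q − p.
This gives a 5×10 integer matrix of rank 4; reducing to Smith normal form yields diagonal entries (1,1,1,1).

∂_2: C_2 → C_1 acts by ∂[p,q,r] = [q,r] − [p,r] + [p,q]. For instance
  ∂[0,3,4] = [3,4] − [0,4] + [0,3],
  ∂[1,2,3] = [2,3] − [1,3] + [1,2].
The resulting 10×5 matrix has rank 5, and its Smith normal form has invariant factors (1,1,1,1,1).

Computing H_k = (kernel of ∂_k) / (image of ∂_{k+1}):

  H_1: rank ker ∂_1 − rank ∂_2 = (10 − 4) − 5 = 1, and the invariant factors of ∂_2 are all 1, so H_1 = Z.

H_1 = Z.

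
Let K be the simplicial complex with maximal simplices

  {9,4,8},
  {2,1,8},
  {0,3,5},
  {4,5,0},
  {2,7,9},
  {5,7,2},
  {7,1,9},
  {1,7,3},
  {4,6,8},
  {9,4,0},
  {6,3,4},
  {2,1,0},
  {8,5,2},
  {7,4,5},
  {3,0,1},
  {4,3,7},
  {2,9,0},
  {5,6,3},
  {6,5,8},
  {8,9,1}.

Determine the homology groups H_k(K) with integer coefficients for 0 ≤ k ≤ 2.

Order the vertices as 0 < 1 < 2 < 3 < 4 < 5 < 6 < 7 < 8 < 9. Listing each simplex with vertices in this order, K has dimension 2 with simplices:

  0-simplices (10): [0], [1], [2], [3], [4], [5], [6], [7], [8], [9]
  1-simplices (30): (30 of them)
  2-simplices (20): (20 of them)

giving chain groups C_0 ≅ Z^10, C_1 ≅ Z^30, C_2 ≅ Z^20.

∂_1: C_1 → C_0 sends each edge [p,q] (with p < q) to q − p.
The 10×30 boundary matrix has rank 9 and Smith normal form diag(1,1,1,1,1,1,1,1,1).

The boundary map ∂_2: C_2 → C_1 maps a triangle to the signed sum of its edges. For instance
  ∂[0,3,5] = [3,5] − [0,5] + [0,3],
  ∂[3,5,6] = [5,6] − [3,6] + [3,5].
The 30×20 boundary matrix has rank 20 and Smith normal form diag(1,1,1,1,1,1,1,1,1,1,1,1,1,1,1,1,1,1,1,2).

From H_k ≅ ker(∂_k) / im(∂_{k+1}) we obtain:

  H_0: rank C_0 − rank ∂_1 = 10 − 9 = 1, and the invariant factors of ∂_1 are all 1, so H_0 ≅ Z.
  H_1: rank ker ∂_1 − rank ∂_2 = (30 − 9) − 20 = 1, and ∂_2 has invariant factor 2 > 1, so H_1 ≅ Z ⊕ Z/2Z.
  H_2: rank ker ∂_2 − rank ∂_3 = (20 − 20) − 0 = 0, and there is no ∂_3, so H_2 ≅ 0.

As a check, the Euler characteristic is 10 − 30 + 20 = 0, which agrees with 1 − 1 + 0 = 0.
(K is a triangulation of the Klein bottle.)

H_0 ≅ Z,  H_1 ≅ Z ⊕ Z/2Z,  H_2 = 0.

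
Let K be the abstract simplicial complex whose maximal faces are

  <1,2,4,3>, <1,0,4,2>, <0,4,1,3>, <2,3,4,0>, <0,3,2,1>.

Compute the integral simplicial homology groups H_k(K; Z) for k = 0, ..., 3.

H_0 ≅ Z,  H_1 = 0,  H_2 = 0,  H_3 ≅ Z.

Fix the vertex order 0 < 1 < 2 < 3 < 4 and write every simplex with vertices in increasing order. Then dim K = 3 and the simplices of K are:

  0-simplices (5): [0], [1], [2], [3], [4]
  1-simplices (10): [0,1], [0,2], [0,3], [0,4], [1,2], [1,3], [1,4], [2,3], [2,4], [3,4]
  2-simplices (10): [0,1,2], [0,1,3], [0,1,4], [0,2,3], [0,2,4], [0,3,4], [1,2,3], [1,2,4], [1,3,4], [2,3,4]
  3-simplices (5): [0,1,2,3], [0,1,2,4], [0,1,3,4], [0,2,3,4], [1,2,3,4]

giving chain groups C_0 ≅ Z^5, C_1 ≅ Z^10, C_2 ≅ Z^10, C_3 ≅ Z^5.

Boundary ∂_1: C_1 → C_0 sends each edge [p,q] (with p < q) to q − p.
The resulting 5×10 matrix has rank 4, and its Smith normal form has invariant factors (1,1,1,1).

∂_2: C_2 → C_1 maps a triangle to the signed sum of its edges. For instance
  ∂[2,3,4] = [3,4] − [2,4] + [2,3],
  ∂[0,1,2] = [1,2] − [0,2] + [0,1].
This gives a 10×10 integer matrix of rank 6; reducing to Smith normal form yields diagonal entries (1,1,1,1,1,1).

∂_3: C_3 → C_2 sends each 3-simplex σ to the alternating sum Σ_i (−1)^i (σ with its i-th vertex removed). For instance
  ∂[0,1,2,4] = [1,2,4] − [0,2,4] + [0,1,4] − [0,1,2],
  ∂[0,1,3,4] = [1,3,4] − [0,3,4] + [0,1,4] − [0,1,3].
As a 10×5 matrix over Z this has rank 4, with invariant factors (1,1,1,1).

From H_k ≅ ker(∂_k) / im(∂_{k+1}) we obtain:

  H_0: rank C_0 − rank ∂_1 = 5 − 4 = 1, and the invariant factors of ∂_1 are all 1, so H_0 ≅ Z.
  H_1: rank ker ∂_1 − rank ∂_2 = (10 − 4) − 6 = 0, and the invariant factors of ∂_2 are all 1, so H_1 ≅ 0.
  H_2: rank ker ∂_2 − rank ∂_3 = (10 − 6) − 4 = 0, and the invariant factors of ∂_3 are all 1, so H_2 ≅ 0.
  H_3: rank ker ∂_3 − rank ∂_4 = (5 − 4) − 0 = 1, and there is no ∂_4, so H_3 ≅ Z.

As a check, the Euler characteristic is 5 − 10 + 10 − 5 = 0, which agrees with 1 − 0 + 0 − 1 = 0.
(K is a triangulation of the 3-sphere S^3.)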